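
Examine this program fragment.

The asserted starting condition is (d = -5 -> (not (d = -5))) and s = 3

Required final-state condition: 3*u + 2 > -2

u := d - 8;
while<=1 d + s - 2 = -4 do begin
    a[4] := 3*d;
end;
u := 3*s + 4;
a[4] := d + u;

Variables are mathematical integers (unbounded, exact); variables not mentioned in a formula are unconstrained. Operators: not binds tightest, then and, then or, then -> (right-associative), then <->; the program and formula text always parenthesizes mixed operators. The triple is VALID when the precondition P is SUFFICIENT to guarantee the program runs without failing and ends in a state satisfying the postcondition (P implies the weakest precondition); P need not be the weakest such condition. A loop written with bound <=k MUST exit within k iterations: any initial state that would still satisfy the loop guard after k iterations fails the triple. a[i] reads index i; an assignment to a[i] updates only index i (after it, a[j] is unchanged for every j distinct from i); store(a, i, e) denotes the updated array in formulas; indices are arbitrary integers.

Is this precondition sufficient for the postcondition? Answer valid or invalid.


Working backward. After the program, the postcondition 3*u + 2 > -2 must hold; in canonical form it is 3*u > -4.
Before a[4] := d + u: 3*u > -4
Before u := 3*s + 4: 9*s > -16
Before the loop (bound <=1), unroll the exhaustion recursion (WP_0 = exit-now case; WP_j = one more guarded iteration, up to j = 1):
  WP_0: (not (d + s = -2)) and 9*s > -16
  WP_1: (d + s = -2 -> ((not (d + s = -2)) and 9*s > -16)) and ((not (d + s = -2)) -> 9*s > -16)
So before the loop: (d + s = -2 -> ((not (d + s = -2)) and 9*s > -16)) and ((not (d + s = -2)) -> 9*s > -16)
Before u := d - 8: (d + s = -2 -> ((not (d + s = -2)) and 9*s > -16)) and ((not (d + s = -2)) -> 9*s > -16)
The weakest precondition is (d + s = -2 -> ((not (d + s = -2)) and 9*s > -16)) and ((not (d + s = -2)) -> 9*s > -16).
Check whether (d = -5 -> (not (d = -5))) and s = 3 implies it.
Every state satisfying the precondition satisfies the weakest precondition: the implication holds.
Answer: valid


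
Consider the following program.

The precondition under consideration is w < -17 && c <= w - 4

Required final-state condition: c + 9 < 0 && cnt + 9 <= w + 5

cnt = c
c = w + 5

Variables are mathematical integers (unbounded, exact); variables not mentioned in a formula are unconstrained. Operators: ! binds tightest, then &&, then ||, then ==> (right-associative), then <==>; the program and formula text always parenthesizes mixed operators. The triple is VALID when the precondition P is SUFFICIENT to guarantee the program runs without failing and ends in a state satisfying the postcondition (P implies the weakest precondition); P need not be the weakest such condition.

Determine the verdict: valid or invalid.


Working backward. After the program, the postcondition c + 9 < 0 && cnt + 9 <= w + 5 must hold; in canonical form it is c < -9 && cnt <= w - 4.
Before c := w + 5: w < -14 && cnt <= w - 4
Before cnt := c: w < -14 && c <= w - 4
The weakest precondition is w < -14 && c <= w - 4.
Check whether w < -17 && c <= w - 4 implies it.
Every state satisfying the precondition satisfies the weakest precondition: the implication holds.
Answer: valid


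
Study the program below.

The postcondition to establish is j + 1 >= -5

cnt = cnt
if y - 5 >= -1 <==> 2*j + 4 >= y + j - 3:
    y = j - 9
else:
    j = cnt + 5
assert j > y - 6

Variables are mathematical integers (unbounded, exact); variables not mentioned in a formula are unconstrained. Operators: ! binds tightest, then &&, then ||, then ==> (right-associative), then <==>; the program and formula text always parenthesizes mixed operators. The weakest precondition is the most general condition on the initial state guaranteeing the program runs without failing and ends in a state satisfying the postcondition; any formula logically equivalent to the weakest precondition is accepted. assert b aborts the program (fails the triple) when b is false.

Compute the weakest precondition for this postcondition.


Working backward. After the program, the postcondition j + 1 >= -5 must hold; in canonical form it is j >= -6.
Before assert j > y - 6: j > y - 6 && j >= -6
Then branch requires j >= -6; else branch requires cnt > y - 11 && cnt >= -11.
Before the if: ((y >= 4 <==> j >= y - 7) ==> j >= -6) && ((!(y >= 4 <==> j >= y - 7)) ==> (cnt > y - 11 && cnt >= -11))
Before cnt := cnt: ((y >= 4 <==> j >= y - 7) ==> j >= -6) && ((!(y >= 4 <==> j >= y - 7)) ==> (cnt > y - 11 && cnt >= -11))
Answer: WP = ((y >= 4 <==> j >= y - 7) ==> j >= -6) && ((!(y >= 4 <==> j >= y - 7)) ==> (cnt > y - 11 && cnt >= -11))


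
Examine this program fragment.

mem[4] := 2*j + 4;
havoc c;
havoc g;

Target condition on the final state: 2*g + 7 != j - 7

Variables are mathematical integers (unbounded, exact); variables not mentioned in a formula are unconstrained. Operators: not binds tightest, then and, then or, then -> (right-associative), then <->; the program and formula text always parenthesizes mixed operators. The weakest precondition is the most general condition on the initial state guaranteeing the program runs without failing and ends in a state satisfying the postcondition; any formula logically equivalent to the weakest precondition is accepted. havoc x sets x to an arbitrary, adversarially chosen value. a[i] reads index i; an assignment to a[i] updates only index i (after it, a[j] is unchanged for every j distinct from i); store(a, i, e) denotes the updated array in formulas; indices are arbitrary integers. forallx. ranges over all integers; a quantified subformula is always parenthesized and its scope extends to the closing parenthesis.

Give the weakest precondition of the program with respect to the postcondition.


Working backward. After the program, the postcondition 2*g + 7 != j - 7 must hold; in canonical form it is 2*g != j - 14.
Before havoc g: forall g_1. 2*g_1 != j - 14
Before havoc c: forall g_1. 2*g_1 != j - 14
Before mem[4] := 2*j + 4: forall g_1. 2*g_1 != j - 14
Answer: WP = forall g_1. 2*g_1 != j - 14


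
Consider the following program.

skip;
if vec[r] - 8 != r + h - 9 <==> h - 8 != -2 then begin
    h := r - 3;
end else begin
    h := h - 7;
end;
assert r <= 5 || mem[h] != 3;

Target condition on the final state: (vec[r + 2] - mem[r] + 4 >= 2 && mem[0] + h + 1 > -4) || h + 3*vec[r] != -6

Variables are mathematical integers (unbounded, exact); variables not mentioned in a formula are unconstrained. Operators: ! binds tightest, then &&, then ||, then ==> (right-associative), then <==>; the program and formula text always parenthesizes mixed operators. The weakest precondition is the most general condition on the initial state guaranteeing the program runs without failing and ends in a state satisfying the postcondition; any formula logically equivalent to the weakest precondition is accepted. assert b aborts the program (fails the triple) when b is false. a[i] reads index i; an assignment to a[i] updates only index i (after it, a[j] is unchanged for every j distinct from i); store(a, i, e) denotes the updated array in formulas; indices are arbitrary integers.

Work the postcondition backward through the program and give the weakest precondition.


Working backward. After the program, the postcondition (vec[r + 2] - mem[r] + 4 >= 2 && mem[0] + h + 1 > -4) || h + 3*vec[r] != -6 must hold; in canonical form it is (vec[r + 2] >= mem[r] - 2 && mem[0] + h > -5) || 3*vec[r] + h != -6.
Before assert r <= 5 || mem[h] != 3: (r <= 5 || mem[h] != 3) && ((vec[r + 2] >= mem[r] - 2 && mem[0] + h > -5) || 3*vec[r] + h != -6)
Then branch requires (r <= 5 || mem[r - 3] != 3) && ((vec[r + 2] >= mem[r] - 2 && mem[0] + r > -2) || 3*vec[r] + r != -3); else branch requires (r <= 5 || mem[h - 7] != 3) && ((vec[r + 2] >= mem[r] - 2 && mem[0] + h > 2) || 3*vec[r] + h != 1).
Before the if: ((vec[r] != h + r - 1 <==> h != 6) ==> ((r <= 5 || mem[r - 3] != 3) && ((vec[r + 2] >= mem[r] - 2 && mem[0] + r > -2) || 3*vec[r] + r != -3))) && ((!(vec[r] != h + r - 1 <==> h != 6)) ==> ((r <= 5 || mem[h - 7] != 3) && ((vec[r + 2] >= mem[r] - 2 && mem[0] + h > 2) || 3*vec[r] + h != 1)))
Before skip: ((vec[r] != h + r - 1 <==> h != 6) ==> ((r <= 5 || mem[r - 3] != 3) && ((vec[r + 2] >= mem[r] - 2 && mem[0] + r > -2) || 3*vec[r] + r != -3))) && ((!(vec[r] != h + r - 1 <==> h != 6)) ==> ((r <= 5 || mem[h - 7] != 3) && ((vec[r + 2] >= mem[r] - 2 && mem[0] + h > 2) || 3*vec[r] + h != 1)))
Answer: WP = ((vec[r] != h + r - 1 <==> h != 6) ==> ((r <= 5 || mem[r - 3] != 3) && ((vec[r + 2] >= mem[r] - 2 && mem[0] + r > -2) || 3*vec[r] + r != -3))) && ((!(vec[r] != h + r - 1 <==> h != 6)) ==> ((r <= 5 || mem[h - 7] != 3) && ((vec[r + 2] >= mem[r] - 2 && mem[0] + h > 2) || 3*vec[r] + h != 1)))


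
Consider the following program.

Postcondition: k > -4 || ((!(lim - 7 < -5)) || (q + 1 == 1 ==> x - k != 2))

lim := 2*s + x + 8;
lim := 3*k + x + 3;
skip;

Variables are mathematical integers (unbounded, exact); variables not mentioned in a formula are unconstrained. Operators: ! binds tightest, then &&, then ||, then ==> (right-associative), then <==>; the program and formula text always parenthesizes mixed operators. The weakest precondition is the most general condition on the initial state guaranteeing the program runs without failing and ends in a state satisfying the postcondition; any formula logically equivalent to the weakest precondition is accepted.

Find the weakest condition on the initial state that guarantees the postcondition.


Working backward. After the program, the postcondition k > -4 || ((!(lim - 7 < -5)) || (q + 1 == 1 ==> x - k != 2)) must hold; in canonical form it is k > -4 || (!(lim < 2)) || (q == 0 ==> x != k + 2).
Before skip: k > -4 || (!(lim < 2)) || (q == 0 ==> x != k + 2)
Before lim := 3*k + x + 3: k > -4 || (!(3*k + x < -1)) || (q == 0 ==> x != k + 2)
Before lim := 2*s + x + 8: k > -4 || (!(3*k + x < -1)) || (q == 0 ==> x != k + 2)
Answer: WP = k > -4 || (!(3*k + x < -1)) || (q == 0 ==> x != k + 2)


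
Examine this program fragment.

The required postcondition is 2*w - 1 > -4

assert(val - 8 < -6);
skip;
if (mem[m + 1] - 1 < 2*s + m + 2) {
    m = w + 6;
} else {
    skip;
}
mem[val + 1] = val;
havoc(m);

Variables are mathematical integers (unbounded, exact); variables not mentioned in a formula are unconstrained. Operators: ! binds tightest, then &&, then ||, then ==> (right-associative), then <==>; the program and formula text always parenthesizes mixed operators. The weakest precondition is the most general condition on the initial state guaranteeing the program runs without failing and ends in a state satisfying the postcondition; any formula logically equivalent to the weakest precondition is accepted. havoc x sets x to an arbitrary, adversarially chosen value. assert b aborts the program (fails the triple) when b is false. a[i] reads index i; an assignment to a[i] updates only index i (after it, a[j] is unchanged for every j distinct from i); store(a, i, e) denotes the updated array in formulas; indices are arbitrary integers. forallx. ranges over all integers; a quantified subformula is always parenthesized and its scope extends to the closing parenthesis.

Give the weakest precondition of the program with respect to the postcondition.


Working backward. After the program, the postcondition 2*w - 1 > -4 must hold; in canonical form it is 2*w > -3.
Before havoc m: 2*w > -3
Before mem[val + 1] := val: 2*w > -3
Then branch requires 2*w > -3; else branch requires 2*w > -3.
Before the if: (mem[m + 1] < m + 2*s + 3 ==> 2*w > -3) && ((!(mem[m + 1] < m + 2*s + 3)) ==> 2*w > -3)
Before skip: (mem[m + 1] < m + 2*s + 3 ==> 2*w > -3) && ((!(mem[m + 1] < m + 2*s + 3)) ==> 2*w > -3)
Before assert val - 8 < -6: val < 2 && (mem[m + 1] < m + 2*s + 3 ==> 2*w > -3) && ((!(mem[m + 1] < m + 2*s + 3)) ==> 2*w > -3)
Answer: WP = val < 2 && (mem[m + 1] < m + 2*s + 3 ==> 2*w > -3) && ((!(mem[m + 1] < m + 2*s + 3)) ==> 2*w > -3)


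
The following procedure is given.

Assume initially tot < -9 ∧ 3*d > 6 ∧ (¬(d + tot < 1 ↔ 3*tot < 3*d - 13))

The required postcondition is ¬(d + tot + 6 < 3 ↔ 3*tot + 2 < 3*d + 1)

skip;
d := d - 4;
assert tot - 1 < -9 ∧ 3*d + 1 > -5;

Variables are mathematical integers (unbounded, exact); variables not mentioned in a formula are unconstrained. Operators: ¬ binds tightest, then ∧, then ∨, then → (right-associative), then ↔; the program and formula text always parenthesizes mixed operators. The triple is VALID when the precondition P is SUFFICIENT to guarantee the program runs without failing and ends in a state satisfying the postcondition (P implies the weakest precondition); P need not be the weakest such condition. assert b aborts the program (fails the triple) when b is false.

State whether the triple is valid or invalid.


Working backward. After the program, the postcondition ¬(d + tot + 6 < 3 ↔ 3*tot + 2 < 3*d + 1) must hold; in canonical form it is ¬(d + tot < -3 ↔ 3*tot < 3*d - 1).
Before assert tot - 1 < -9 ∧ 3*d + 1 > -5: tot < -8 ∧ 3*d > -6 ∧ (¬(d + tot < -3 ↔ 3*tot < 3*d - 1))
Before d := d - 4: tot < -8 ∧ 3*d > 6 ∧ (¬(d + tot < 1 ↔ 3*tot < 3*d - 13))
Before skip: tot < -8 ∧ 3*d > 6 ∧ (¬(d + tot < 1 ↔ 3*tot < 3*d - 13))
The weakest precondition is tot < -8 ∧ 3*d > 6 ∧ (¬(d + tot < 1 ↔ 3*tot < 3*d - 13)).
Check whether tot < -9 ∧ 3*d > 6 ∧ (¬(d + tot < 1 ↔ 3*tot < 3*d - 13)) implies it.
Every state satisfying the precondition satisfies the weakest precondition: the implication holds.
Answer: valid


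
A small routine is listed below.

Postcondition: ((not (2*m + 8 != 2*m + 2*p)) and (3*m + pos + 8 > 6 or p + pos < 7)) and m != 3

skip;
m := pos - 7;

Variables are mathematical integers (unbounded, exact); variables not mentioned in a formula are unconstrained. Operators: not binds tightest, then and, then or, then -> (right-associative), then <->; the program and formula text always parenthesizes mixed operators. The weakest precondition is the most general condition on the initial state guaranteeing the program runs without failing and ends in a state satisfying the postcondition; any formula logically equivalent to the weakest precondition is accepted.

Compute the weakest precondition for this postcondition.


Working backward. After the program, the postcondition ((not (2*m + 8 != 2*m + 2*p)) and (3*m + pos + 8 > 6 or p + pos < 7)) and m != 3 must hold; in canonical form it is (not (2*p != 8)) and (3*m + pos > -2 or p + pos < 7) and m != 3.
Before m := pos - 7: (not (2*p != 8)) and (4*pos > 19 or p + pos < 7) and pos != 10
Before skip: (not (2*p != 8)) and (4*pos > 19 or p + pos < 7) and pos != 10
Answer: WP = (not (2*p != 8)) and (4*pos > 19 or p + pos < 7) and pos != 10


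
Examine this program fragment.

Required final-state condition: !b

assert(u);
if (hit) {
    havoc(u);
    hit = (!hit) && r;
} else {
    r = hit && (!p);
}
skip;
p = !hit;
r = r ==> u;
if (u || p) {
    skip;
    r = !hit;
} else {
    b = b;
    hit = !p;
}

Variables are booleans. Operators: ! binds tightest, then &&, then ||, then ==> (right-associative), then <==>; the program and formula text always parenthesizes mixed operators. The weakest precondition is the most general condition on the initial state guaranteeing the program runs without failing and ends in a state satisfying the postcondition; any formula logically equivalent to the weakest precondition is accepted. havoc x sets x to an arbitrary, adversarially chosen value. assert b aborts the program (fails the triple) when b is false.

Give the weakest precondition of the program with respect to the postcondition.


Working backward. After the program, !b must hold.
Then branch requires !b; else branch requires !b.
Before the if: ((u || p) ==> (!b)) && ((!(u || p)) ==> (!b))
Before r := r ==> u: ((u || p) ==> (!b)) && ((!(u || p)) ==> (!b))
Before p := !hit: ((u || (!hit)) ==> (!b)) && ((!(u || (!hit))) ==> (!b))
Before skip: ((u || (!hit)) ==> (!b)) && ((!(u || (!hit))) ==> (!b))
Then branch requires (!b) && ((!((!hit) && r)) ==> (!b)) && (((!hit) && r) ==> (!b)); else branch requires ((u || (!hit)) ==> (!b)) && ((!(u || (!hit))) ==> (!b)).
Before the if: (hit ==> ((!b) && ((!((!hit) && r)) ==> (!b)) && (((!hit) && r) ==> (!b)))) && ((!hit) ==> (((u || (!hit)) ==> (!b)) && ((!(u || (!hit))) ==> (!b))))
Before assert u: u && (hit ==> ((!b) && ((!((!hit) && r)) ==> (!b)) && (((!hit) && r) ==> (!b)))) && ((!hit) ==> (((u || (!hit)) ==> (!b)) && ((!(u || (!hit))) ==> (!b))))
Answer: WP = u && (hit ==> ((!b) && ((!((!hit) && r)) ==> (!b)) && (((!hit) && r) ==> (!b)))) && ((!hit) ==> (((u || (!hit)) ==> (!b)) && ((!(u || (!hit))) ==> (!b))))


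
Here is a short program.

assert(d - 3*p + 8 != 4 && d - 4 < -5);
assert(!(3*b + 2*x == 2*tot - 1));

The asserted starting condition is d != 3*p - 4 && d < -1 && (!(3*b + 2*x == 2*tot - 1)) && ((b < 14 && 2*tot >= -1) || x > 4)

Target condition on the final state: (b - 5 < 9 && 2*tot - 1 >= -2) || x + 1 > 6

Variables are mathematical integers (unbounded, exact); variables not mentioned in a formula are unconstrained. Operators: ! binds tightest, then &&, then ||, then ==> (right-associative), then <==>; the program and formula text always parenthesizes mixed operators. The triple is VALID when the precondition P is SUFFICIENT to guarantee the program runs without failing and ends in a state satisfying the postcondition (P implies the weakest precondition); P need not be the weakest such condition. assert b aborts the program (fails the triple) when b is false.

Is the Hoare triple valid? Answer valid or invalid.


Working backward. After the program, the postcondition (b - 5 < 9 && 2*tot - 1 >= -2) || x + 1 > 6 must hold; in canonical form it is (b < 14 && 2*tot >= -1) || x > 5.
Before assert !(3*b + 2*x == 2*tot - 1): (!(3*b + 2*x == 2*tot - 1)) && ((b < 14 && 2*tot >= -1) || x > 5)
Before assert d - 3*p + 8 != 4 && d - 4 < -5: d != 3*p - 4 && d < -1 && (!(3*b + 2*x == 2*tot - 1)) && ((b < 14 && 2*tot >= -1) || x > 5)
The weakest precondition is d != 3*p - 4 && d < -1 && (!(3*b + 2*x == 2*tot - 1)) && ((b < 14 && 2*tot >= -1) || x > 5).
Check whether d != 3*p - 4 && d < -1 && (!(3*b + 2*x == 2*tot - 1)) && ((b < 14 && 2*tot >= -1) || x > 4) implies it.
Countermodel: at the initial state b = -6, d = -2, p = 0, tot = -3, x = 5, the precondition holds but the weakest precondition fails.
Answer: invalid


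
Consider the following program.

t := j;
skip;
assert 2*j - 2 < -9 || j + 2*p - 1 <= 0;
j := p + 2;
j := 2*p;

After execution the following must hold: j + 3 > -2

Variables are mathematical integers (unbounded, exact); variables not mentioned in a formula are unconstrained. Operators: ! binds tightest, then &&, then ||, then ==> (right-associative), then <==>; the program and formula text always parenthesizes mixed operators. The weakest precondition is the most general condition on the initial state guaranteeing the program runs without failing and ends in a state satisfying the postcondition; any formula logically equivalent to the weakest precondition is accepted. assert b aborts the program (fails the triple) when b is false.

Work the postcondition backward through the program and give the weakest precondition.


Working backward. After the program, the postcondition j + 3 > -2 must hold; in canonical form it is j > -5.
Before j := 2*p: 2*p > -5
Before j := p + 2: 2*p > -5
Before assert 2*j - 2 < -9 || j + 2*p - 1 <= 0: (2*j < -7 || j + 2*p <= 1) && 2*p > -5
Before skip: (2*j < -7 || j + 2*p <= 1) && 2*p > -5
Before t := j: (2*j < -7 || j + 2*p <= 1) && 2*p > -5
Answer: WP = (2*j < -7 || j + 2*p <= 1) && 2*p > -5


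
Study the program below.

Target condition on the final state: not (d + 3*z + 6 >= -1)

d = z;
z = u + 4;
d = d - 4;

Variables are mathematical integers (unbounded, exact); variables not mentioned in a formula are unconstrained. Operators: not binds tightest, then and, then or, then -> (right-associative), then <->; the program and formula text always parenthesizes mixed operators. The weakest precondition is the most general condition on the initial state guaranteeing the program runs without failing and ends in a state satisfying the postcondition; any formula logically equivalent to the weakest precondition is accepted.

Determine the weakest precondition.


Working backward. After the program, the postcondition not (d + 3*z + 6 >= -1) must hold; in canonical form it is not (d + 3*z >= -7).
Before d := d - 4: not (d + 3*z >= -3)
Before z := u + 4: not (d + 3*u >= -15)
Before d := z: not (3*u + z >= -15)
Answer: WP = not (3*u + z >= -15)


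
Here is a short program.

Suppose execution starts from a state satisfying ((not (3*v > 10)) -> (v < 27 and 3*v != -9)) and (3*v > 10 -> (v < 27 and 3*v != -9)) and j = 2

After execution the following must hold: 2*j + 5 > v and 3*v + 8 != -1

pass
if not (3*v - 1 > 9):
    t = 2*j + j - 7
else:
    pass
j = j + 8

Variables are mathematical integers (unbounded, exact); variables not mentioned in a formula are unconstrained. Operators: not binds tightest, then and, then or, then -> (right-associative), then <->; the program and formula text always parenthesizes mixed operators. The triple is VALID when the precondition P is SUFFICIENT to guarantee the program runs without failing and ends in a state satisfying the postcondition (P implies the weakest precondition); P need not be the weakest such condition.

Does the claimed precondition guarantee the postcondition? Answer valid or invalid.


Working backward. After the program, the postcondition 2*j + 5 > v and 3*v + 8 != -1 must hold; in canonical form it is 2*j > v - 5 and 3*v != -9.
Before j := j + 8: 2*j > v - 21 and 3*v != -9
Then branch requires 2*j > v - 21 and 3*v != -9; else branch requires 2*j > v - 21 and 3*v != -9.
Before the if: ((not (3*v > 10)) -> (2*j > v - 21 and 3*v != -9)) and (3*v > 10 -> (2*j > v - 21 and 3*v != -9))
Before skip: ((not (3*v > 10)) -> (2*j > v - 21 and 3*v != -9)) and (3*v > 10 -> (2*j > v - 21 and 3*v != -9))
The weakest precondition is ((not (3*v > 10)) -> (2*j > v - 21 and 3*v != -9)) and (3*v > 10 -> (2*j > v - 21 and 3*v != -9)).
Check whether ((not (3*v > 10)) -> (v < 27 and 3*v != -9)) and (3*v > 10 -> (v < 27 and 3*v != -9)) and j = 2 implies it.
Countermodel: at the initial state j = 2, v = 25, the precondition holds but the weakest precondition fails.
Answer: invalid


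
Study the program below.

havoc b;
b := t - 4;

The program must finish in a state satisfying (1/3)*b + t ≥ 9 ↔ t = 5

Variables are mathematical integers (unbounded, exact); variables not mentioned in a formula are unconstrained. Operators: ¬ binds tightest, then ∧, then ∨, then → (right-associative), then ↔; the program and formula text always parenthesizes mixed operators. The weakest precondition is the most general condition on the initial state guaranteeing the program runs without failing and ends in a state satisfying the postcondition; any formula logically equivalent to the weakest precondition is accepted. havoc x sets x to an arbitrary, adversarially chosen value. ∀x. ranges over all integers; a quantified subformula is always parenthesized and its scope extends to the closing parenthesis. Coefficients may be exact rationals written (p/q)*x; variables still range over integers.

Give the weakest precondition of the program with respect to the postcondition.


Working backward. After the program, (1/3)*b + t ≥ 9 ↔ t = 5 must hold.
Before b := t - 4: (4/3)*t ≥ 31/3 ↔ t = 5
Before havoc b: (4/3)*t ≥ 31/3 ↔ t = 5
Answer: WP = (4/3)*t ≥ 31/3 ↔ t = 5


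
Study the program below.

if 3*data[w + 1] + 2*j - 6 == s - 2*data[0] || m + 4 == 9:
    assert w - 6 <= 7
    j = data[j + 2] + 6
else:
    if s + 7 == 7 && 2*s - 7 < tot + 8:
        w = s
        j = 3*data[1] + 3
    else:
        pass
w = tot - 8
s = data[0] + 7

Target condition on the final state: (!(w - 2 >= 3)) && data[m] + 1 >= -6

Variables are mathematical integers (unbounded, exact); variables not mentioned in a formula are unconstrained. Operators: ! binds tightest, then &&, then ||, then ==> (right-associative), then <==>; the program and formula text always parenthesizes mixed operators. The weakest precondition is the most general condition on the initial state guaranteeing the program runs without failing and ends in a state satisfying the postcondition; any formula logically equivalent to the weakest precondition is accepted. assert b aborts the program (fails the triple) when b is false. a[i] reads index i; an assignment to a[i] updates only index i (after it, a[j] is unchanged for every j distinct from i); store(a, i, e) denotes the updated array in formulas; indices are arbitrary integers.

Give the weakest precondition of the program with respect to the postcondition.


Working backward. After the program, the postcondition (!(w - 2 >= 3)) && data[m] + 1 >= -6 must hold; in canonical form it is (!(w >= 5)) && data[m] >= -7.
Before s := data[0] + 7: (!(w >= 5)) && data[m] >= -7
Before w := tot - 8: (!(tot >= 13)) && data[m] >= -7
Then branch requires w <= 13 && (!(tot >= 13)) && data[m] >= -7; else branch requires ((s == 0 && 2*s < tot + 15) ==> ((!(tot >= 13)) && data[m] >= -7)) && ((!(s == 0 && 2*s < tot + 15)) ==> ((!(tot >= 13)) && data[m] >= -7)).
Before the if: ((3*data[w + 1] + 2*data[0] + 2*j == s + 6 || m == 5) ==> (w <= 13 && (!(tot >= 13)) && data[m] >= -7)) && ((!(3*data[w + 1] + 2*data[0] + 2*j == s + 6 || m == 5)) ==> (((s == 0 && 2*s < tot + 15) ==> ((!(tot >= 13)) && data[m] >= -7)) && ((!(s == 0 && 2*s < tot + 15)) ==> ((!(tot >= 13)) && data[m] >= -7))))
Answer: WP = ((3*data[w + 1] + 2*data[0] + 2*j == s + 6 || m == 5) ==> (w <= 13 && (!(tot >= 13)) && data[m] >= -7)) && ((!(3*data[w + 1] + 2*data[0] + 2*j == s + 6 || m == 5)) ==> (((s == 0 && 2*s < tot + 15) ==> ((!(tot >= 13)) && data[m] >= -7)) && ((!(s == 0 && 2*s < tot + 15)) ==> ((!(tot >= 13)) && data[m] >= -7))))


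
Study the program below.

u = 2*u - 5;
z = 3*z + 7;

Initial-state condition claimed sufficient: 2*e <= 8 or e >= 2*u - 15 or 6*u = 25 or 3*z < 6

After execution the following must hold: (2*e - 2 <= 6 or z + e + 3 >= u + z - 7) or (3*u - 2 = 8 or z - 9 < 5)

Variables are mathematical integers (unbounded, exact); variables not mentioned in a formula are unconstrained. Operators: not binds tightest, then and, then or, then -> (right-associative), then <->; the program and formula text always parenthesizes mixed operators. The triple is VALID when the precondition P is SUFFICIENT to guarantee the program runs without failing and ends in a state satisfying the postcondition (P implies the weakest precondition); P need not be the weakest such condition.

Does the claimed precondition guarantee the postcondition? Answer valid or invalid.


Working backward. After the program, the postcondition (2*e - 2 <= 6 or z + e + 3 >= u + z - 7) or (3*u - 2 = 8 or z - 9 < 5) must hold; in canonical form it is 2*e <= 8 or e >= u - 10 or 3*u = 10 or z < 14.
Before z := 3*z + 7: 2*e <= 8 or e >= u - 10 or 3*u = 10 or 3*z < 7
Before u := 2*u - 5: 2*e <= 8 or e >= 2*u - 15 or 6*u = 25 or 3*z < 7
The weakest precondition is 2*e <= 8 or e >= 2*u - 15 or 6*u = 25 or 3*z < 7.
Check whether 2*e <= 8 or e >= 2*u - 15 or 6*u = 25 or 3*z < 6 implies it.
Every state satisfying the precondition satisfies the weakest precondition: the implication holds.
Answer: valid


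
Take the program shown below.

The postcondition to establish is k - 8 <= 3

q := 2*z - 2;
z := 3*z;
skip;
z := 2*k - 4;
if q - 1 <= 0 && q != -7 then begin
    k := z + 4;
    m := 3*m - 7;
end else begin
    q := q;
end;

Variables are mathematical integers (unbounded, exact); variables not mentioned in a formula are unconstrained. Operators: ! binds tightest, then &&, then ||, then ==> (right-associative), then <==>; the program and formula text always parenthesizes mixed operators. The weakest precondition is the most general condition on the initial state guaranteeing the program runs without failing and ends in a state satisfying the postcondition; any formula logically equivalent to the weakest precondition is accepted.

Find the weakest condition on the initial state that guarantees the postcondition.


Working backward. After the program, the postcondition k - 8 <= 3 must hold; in canonical form it is k <= 11.
Then branch requires z <= 7; else branch requires k <= 11.
Before the if: ((q <= 1 && q != -7) ==> z <= 7) && ((!(q <= 1 && q != -7)) ==> k <= 11)
Before z := 2*k - 4: ((q <= 1 && q != -7) ==> 2*k <= 11) && ((!(q <= 1 && q != -7)) ==> k <= 11)
Before skip: ((q <= 1 && q != -7) ==> 2*k <= 11) && ((!(q <= 1 && q != -7)) ==> k <= 11)
Before z := 3*z: ((q <= 1 && q != -7) ==> 2*k <= 11) && ((!(q <= 1 && q != -7)) ==> k <= 11)
Before q := 2*z - 2: ((2*z <= 3 && 2*z != -5) ==> 2*k <= 11) && ((!(2*z <= 3 && 2*z != -5)) ==> k <= 11)
Answer: WP = ((2*z <= 3 && 2*z != -5) ==> 2*k <= 11) && ((!(2*z <= 3 && 2*z != -5)) ==> k <= 11)


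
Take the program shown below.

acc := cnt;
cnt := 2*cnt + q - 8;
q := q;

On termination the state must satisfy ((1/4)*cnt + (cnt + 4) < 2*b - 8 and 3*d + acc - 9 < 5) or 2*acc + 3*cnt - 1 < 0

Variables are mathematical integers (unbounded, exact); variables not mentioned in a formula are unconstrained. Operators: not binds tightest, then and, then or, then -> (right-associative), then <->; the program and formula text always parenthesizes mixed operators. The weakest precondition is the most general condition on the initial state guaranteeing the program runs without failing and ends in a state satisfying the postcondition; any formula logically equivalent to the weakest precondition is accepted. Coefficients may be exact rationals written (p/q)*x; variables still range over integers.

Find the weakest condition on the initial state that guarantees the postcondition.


Working backward. After the program, the postcondition ((1/4)*cnt + (cnt + 4) < 2*b - 8 and 3*d + acc - 9 < 5) or 2*acc + 3*cnt - 1 < 0 must hold; in canonical form it is ((5/4)*cnt < 2*b - 12 and acc + 3*d < 14) or 2*acc + 3*cnt < 1.
Before q := q: ((5/4)*cnt < 2*b - 12 and acc + 3*d < 14) or 2*acc + 3*cnt < 1
Before cnt := 2*cnt + q - 8: ((5/2)*cnt + (5/4)*q < 2*b - 2 and acc + 3*d < 14) or 2*acc + 6*cnt + 3*q < 25
Before acc := cnt: ((5/2)*cnt + (5/4)*q < 2*b - 2 and cnt + 3*d < 14) or 8*cnt + 3*q < 25
Answer: WP = ((5/2)*cnt + (5/4)*q < 2*b - 2 and cnt + 3*d < 14) or 8*cnt + 3*q < 25


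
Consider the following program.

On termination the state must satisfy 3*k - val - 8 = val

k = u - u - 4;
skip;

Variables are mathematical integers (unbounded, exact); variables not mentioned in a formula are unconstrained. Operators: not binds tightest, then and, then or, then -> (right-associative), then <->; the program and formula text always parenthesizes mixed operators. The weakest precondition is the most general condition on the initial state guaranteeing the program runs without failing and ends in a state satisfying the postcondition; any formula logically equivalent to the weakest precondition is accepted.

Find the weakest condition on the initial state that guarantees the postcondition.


Working backward. After the program, the postcondition 3*k - val - 8 = val must hold; in canonical form it is 3*k = 2*val + 8.
Before skip: 3*k = 2*val + 8
Before k := u - u - 4: 2*val = -20
Answer: WP = 2*val = -20


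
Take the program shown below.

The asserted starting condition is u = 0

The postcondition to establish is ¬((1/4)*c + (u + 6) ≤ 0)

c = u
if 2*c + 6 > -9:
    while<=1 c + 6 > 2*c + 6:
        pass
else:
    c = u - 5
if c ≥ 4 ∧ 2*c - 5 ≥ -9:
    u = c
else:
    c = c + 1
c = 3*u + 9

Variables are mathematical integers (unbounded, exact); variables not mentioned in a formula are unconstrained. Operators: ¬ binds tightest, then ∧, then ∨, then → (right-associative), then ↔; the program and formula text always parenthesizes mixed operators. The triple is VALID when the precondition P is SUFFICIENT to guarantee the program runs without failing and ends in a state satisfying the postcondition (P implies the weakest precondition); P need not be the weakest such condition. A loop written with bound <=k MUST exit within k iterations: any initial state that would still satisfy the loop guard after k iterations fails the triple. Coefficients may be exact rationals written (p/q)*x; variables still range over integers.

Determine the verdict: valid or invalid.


Working backward. After the program, the postcondition ¬((1/4)*c + (u + 6) ≤ 0) must hold; in canonical form it is ¬((1/4)*c + u ≤ -6).
Before c := 3*u + 9: ¬((7/4)*u ≤ -33/4)
Then branch requires ¬((7/4)*c ≤ -33/4); else branch requires ¬((7/4)*u ≤ -33/4).
Before the if: ((c ≥ 4 ∧ 2*c ≥ -4) → (¬((7/4)*c ≤ -33/4))) ∧ ((¬(c ≥ 4 ∧ 2*c ≥ -4)) → (¬((7/4)*u ≤ -33/4)))
Then branch requires (c < 0 → ((¬(c < 0)) ∧ ((c ≥ 4 ∧ 2*c ≥ -4) → (¬((7/4)*c ≤ -33/4))) ∧ ((¬(c ≥ 4 ∧ 2*c ≥ -4)) → (¬((7/4)*u ≤ -33/4))))) ∧ ((¬(c < 0)) → (((c ≥ 4 ∧ 2*c ≥ -4) → (¬((7/4)*c ≤ -33/4))) ∧ ((¬(c ≥ 4 ∧ 2*c ≥ -4)) → (¬((7/4)*u ≤ -33/4))))); else branch requires ((u ≥ 9 ∧ 2*u ≥ 6) → (¬((7/4)*u ≤ 1/2))) ∧ ((¬(u ≥ 9 ∧ 2*u ≥ 6)) → (¬((7/4)*u ≤ -33/4))).
Before the if: (2*c > -15 → ((c < 0 → ((¬(c < 0)) ∧ ((c ≥ 4 ∧ 2*c ≥ -4) → (¬((7/4)*c ≤ -33/4))) ∧ ((¬(c ≥ 4 ∧ 2*c ≥ -4)) → (¬((7/4)*u ≤ -33/4))))) ∧ ((¬(c < 0)) → (((c ≥ 4 ∧ 2*c ≥ -4) → (¬((7/4)*c ≤ -33/4))) ∧ ((¬(c ≥ 4 ∧ 2*c ≥ -4)) → (¬((7/4)*u ≤ -33/4))))))) ∧ ((¬(2*c > -15)) → (((u ≥ 9 ∧ 2*u ≥ 6) → (¬((7/4)*u ≤ 1/2))) ∧ ((¬(u ≥ 9 ∧ 2*u ≥ 6)) → (¬((7/4)*u ≤ -33/4)))))
Before c := u: (2*u > -15 → ((u < 0 → ((¬(u < 0)) ∧ ((u ≥ 4 ∧ 2*u ≥ -4) → (¬((7/4)*u ≤ -33/4))) ∧ ((¬(u ≥ 4 ∧ 2*u ≥ -4)) → (¬((7/4)*u ≤ -33/4))))) ∧ ((¬(u < 0)) → (((u ≥ 4 ∧ 2*u ≥ -4) → (¬((7/4)*u ≤ -33/4))) ∧ ((¬(u ≥ 4 ∧ 2*u ≥ -4)) → (¬((7/4)*u ≤ -33/4))))))) ∧ ((¬(2*u > -15)) → (((u ≥ 9 ∧ 2*u ≥ 6) → (¬((7/4)*u ≤ 1/2))) ∧ ((¬(u ≥ 9 ∧ 2*u ≥ 6)) → (¬((7/4)*u ≤ -33/4)))))
The weakest precondition is (2*u > -15 → ((u < 0 → ((¬(u < 0)) ∧ ((u ≥ 4 ∧ 2*u ≥ -4) → (¬((7/4)*u ≤ -33/4))) ∧ ((¬(u ≥ 4 ∧ 2*u ≥ -4)) → (¬((7/4)*u ≤ -33/4))))) ∧ ((¬(u < 0)) → (((u ≥ 4 ∧ 2*u ≥ -4) → (¬((7/4)*u ≤ -33/4))) ∧ ((¬(u ≥ 4 ∧ 2*u ≥ -4)) → (¬((7/4)*u ≤ -33/4))))))) ∧ ((¬(2*u > -15)) → (((u ≥ 9 ∧ 2*u ≥ 6) → (¬((7/4)*u ≤ 1/2))) ∧ ((¬(u ≥ 9 ∧ 2*u ≥ 6)) → (¬((7/4)*u ≤ -33/4))))).
Check whether u = 0 implies it.
Every state satisfying the precondition satisfies the weakest precondition: the implication holds.
Answer: valid


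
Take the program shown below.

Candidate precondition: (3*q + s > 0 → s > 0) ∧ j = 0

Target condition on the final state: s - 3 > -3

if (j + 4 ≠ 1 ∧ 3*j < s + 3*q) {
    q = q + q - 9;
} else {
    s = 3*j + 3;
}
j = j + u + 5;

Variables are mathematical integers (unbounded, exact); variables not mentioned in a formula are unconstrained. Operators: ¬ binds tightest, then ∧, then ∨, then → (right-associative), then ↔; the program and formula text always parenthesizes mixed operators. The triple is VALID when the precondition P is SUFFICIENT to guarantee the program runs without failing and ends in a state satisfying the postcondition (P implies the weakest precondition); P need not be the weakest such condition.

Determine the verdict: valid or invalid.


Working backward. After the program, the postcondition s - 3 > -3 must hold; in canonical form it is s > 0.
Before j := j + u + 5: s > 0
Then branch requires s > 0; else branch requires 3*j > -3.
Before the if: ((j ≠ -3 ∧ 3*j < 3*q + s) → s > 0) ∧ ((¬(j ≠ -3 ∧ 3*j < 3*q + s)) → 3*j > -3)
The weakest precondition is ((j ≠ -3 ∧ 3*j < 3*q + s) → s > 0) ∧ ((¬(j ≠ -3 ∧ 3*j < 3*q + s)) → 3*j > -3).
Check whether (3*q + s > 0 → s > 0) ∧ j = 0 implies it.
Every state satisfying the precondition satisfies the weakest precondition: the implication holds.
Answer: valid


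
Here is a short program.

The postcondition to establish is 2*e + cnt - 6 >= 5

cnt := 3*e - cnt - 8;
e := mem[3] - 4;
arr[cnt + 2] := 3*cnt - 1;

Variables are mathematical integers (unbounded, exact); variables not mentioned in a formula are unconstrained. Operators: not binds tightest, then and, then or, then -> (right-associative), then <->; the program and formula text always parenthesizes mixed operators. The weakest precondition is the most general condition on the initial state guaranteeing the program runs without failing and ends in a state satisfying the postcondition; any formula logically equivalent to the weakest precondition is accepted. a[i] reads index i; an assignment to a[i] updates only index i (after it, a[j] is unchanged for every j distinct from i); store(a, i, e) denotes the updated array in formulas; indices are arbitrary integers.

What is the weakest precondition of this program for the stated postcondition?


Working backward. After the program, the postcondition 2*e + cnt - 6 >= 5 must hold; in canonical form it is cnt + 2*e >= 11.
Before arr[cnt + 2] := 3*cnt - 1: cnt + 2*e >= 11
Before e := mem[3] - 4: 2*mem[3] + cnt >= 19
Before cnt := 3*e - cnt - 8: 2*mem[3] + 3*e >= cnt + 27
Answer: WP = 2*mem[3] + 3*e >= cnt + 27


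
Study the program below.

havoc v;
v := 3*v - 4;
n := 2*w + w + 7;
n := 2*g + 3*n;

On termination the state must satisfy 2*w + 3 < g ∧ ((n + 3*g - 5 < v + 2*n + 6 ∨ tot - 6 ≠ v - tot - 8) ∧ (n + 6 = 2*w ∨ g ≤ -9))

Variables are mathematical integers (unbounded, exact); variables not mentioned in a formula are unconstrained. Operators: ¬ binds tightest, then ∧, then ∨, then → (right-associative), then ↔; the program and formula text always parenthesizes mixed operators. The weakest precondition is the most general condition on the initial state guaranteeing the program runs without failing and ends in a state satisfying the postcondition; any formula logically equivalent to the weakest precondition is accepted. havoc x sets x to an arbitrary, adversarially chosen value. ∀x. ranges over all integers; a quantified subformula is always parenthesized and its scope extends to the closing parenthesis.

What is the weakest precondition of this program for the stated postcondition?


Working backward. After the program, the postcondition 2*w + 3 < g ∧ ((n + 3*g - 5 < v + 2*n + 6 ∨ tot - 6 ≠ v - tot - 8) ∧ (n + 6 = 2*w ∨ g ≤ -9)) must hold; in canonical form it is 2*w < g - 3 ∧ (3*g < n + v + 11 ∨ 2*tot ≠ v - 2) ∧ (n = 2*w - 6 ∨ g ≤ -9).
Before n := 2*g + 3*n: 2*w < g - 3 ∧ (g < 3*n + v + 11 ∨ 2*tot ≠ v - 2) ∧ (2*g + 3*n = 2*w - 6 ∨ g ≤ -9)
Before n := 2*w + w + 7: 2*w < g - 3 ∧ (g < v + 9*w + 32 ∨ 2*tot ≠ v - 2) ∧ (2*g + 7*w = -27 ∨ g ≤ -9)
Before v := 3*v - 4: 2*w < g - 3 ∧ (g < 3*v + 9*w + 28 ∨ 2*tot ≠ 3*v - 6) ∧ (2*g + 7*w = -27 ∨ g ≤ -9)
Before havoc v: ∀v_1. (2*w < g - 3 ∧ (g < 3*v_1 + 9*w + 28 ∨ 2*tot ≠ 3*v_1 - 6) ∧ (2*g + 7*w = -27 ∨ g ≤ -9))
Answer: WP = ∀v_1. (2*w < g - 3 ∧ (g < 3*v_1 + 9*w + 28 ∨ 2*tot ≠ 3*v_1 - 6) ∧ (2*g + 7*w = -27 ∨ g ≤ -9))


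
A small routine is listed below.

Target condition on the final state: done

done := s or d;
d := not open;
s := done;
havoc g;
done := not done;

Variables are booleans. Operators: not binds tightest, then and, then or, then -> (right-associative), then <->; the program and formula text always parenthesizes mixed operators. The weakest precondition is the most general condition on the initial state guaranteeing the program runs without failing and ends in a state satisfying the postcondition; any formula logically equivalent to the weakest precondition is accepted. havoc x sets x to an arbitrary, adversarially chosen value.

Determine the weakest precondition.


Working backward. After the program, done must hold.
Before done := not done: not done
Before havoc g: not done
Before s := done: not done
Before d := not open: not done
Before done := s or d: not (s or d)
Answer: WP = not (s or d)


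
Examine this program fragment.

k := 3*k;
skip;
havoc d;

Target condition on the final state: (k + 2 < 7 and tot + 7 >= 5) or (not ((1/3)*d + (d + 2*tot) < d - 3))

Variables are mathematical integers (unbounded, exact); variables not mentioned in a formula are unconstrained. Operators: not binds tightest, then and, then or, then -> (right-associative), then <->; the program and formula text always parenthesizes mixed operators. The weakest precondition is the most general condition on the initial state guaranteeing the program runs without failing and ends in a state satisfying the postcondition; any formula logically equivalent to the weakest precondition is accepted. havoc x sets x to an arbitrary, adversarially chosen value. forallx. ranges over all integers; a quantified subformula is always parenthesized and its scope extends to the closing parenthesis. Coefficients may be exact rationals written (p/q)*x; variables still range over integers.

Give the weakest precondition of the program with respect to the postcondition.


Working backward. After the program, the postcondition (k + 2 < 7 and tot + 7 >= 5) or (not ((1/3)*d + (d + 2*tot) < d - 3)) must hold; in canonical form it is (k < 5 and tot >= -2) or (not ((1/3)*d + 2*tot < -3)).
Before havoc d: forall d_1. ((k < 5 and tot >= -2) or (not ((1/3)*d_1 + 2*tot < -3)))
Before skip: forall d_1. ((k < 5 and tot >= -2) or (not ((1/3)*d_1 + 2*tot < -3)))
Before k := 3*k: forall d_1. ((3*k < 5 and tot >= -2) or (not ((1/3)*d_1 + 2*tot < -3)))
Answer: WP = forall d_1. ((3*k < 5 and tot >= -2) or (not ((1/3)*d_1 + 2*tot < -3)))
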